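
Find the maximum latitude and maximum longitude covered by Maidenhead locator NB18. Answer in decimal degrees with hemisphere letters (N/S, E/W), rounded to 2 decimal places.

Field N=13, B=1: +13·20° lon, +1·10° lat → SW at lon 80°, lat -80°.
Square 1, 8: +1·2° lon, +8·1° lat → SW at lon 82°, lat -72°.
Cell spans 2° lon × 1° lat. NE corner is SW corner plus one full cell.
latitude 71.00° S, longitude 84.00° E.

71.00° S, 84.00° E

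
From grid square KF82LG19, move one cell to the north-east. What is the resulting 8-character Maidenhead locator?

Longitude extended square 1; +1 → 2.
Latitude extended square 9; +1 → 10, wraps to 0, carry into subsquare.
Latitude subsquare g = 6; +1 → 7 = h.

KF82lh20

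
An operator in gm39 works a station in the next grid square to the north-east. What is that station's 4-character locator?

Longitude square 3; +1 → 4.
Latitude square 9; +1 → 10, wraps to 0, carry into field.
Latitude field M = 12; +1 → 13 = N.

GN40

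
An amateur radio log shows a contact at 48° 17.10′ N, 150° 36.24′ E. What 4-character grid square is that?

QN58

Add 180° to longitude and 90° to latitude: 330.60, 138.28.
Field: 330.60/20 → 16 → Q, 138.28/10 → 13 → N; chars QN.
Square: 10.60/2 → 5, 8.28/1 → 8; chars 58.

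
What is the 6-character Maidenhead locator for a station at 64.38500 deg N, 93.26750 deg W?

Shift to the Maidenhead origin (180°W, 90°S): lon 86.7325, lat 154.3850.
Field: lon ⌊86.7325/20⌋ = 4 → E; lat ⌊154.3850/10⌋ = 15 → P.
Square: lon ⌊6.7325/2⌋ = 3; lat ⌊4.3850/1⌋ = 4.
Subsquare: lon ⌊0.7325/0.0833333⌋ = 8 → i; lat ⌊0.3850/0.0416667⌋ = 9 → j.

EP34ij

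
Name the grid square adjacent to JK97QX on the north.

Latitude subsquare x = 23; +1 → 24, wraps to 0 = a, carry into square.
Latitude square 7; +1 → 8.
The longitude characters are unchanged.

JK98qa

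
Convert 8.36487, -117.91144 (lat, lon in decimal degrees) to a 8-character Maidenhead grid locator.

DJ18bi07

Offset from 180°W / 90°S: lon 62.08856°, lat 98.36487°.
Field: 62.08856/20 → 3 → D, 98.36487/10 → 9 → J; chars DJ.
Square: 2.08856/2 → 1, 8.36487/1 → 8; chars 18.
Subsquare: 0.08856/0.0833333 → 1 → b, 0.36487/0.0416667 → 8 → i; chars bi.
Extended square: 0.00523/0.00833333 → 0, 0.03154/0.00416667 → 7; chars 07.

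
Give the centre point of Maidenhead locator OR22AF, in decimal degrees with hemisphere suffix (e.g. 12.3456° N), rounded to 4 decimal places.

82.2292° N, 104.0417° E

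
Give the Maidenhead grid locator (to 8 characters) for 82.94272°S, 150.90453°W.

BA47nb13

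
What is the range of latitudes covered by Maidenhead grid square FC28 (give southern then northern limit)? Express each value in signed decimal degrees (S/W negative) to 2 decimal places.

-62.00, -61.00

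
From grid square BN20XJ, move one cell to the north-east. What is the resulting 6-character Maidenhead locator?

BN30ak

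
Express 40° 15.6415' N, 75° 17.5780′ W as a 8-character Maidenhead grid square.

FN20ig42

Shift to the Maidenhead origin (180°W, 90°S): lon 104.70703, lat 130.26069.
Field (20°×10°, letters A–R): lon ⌊104.70703/20⌋ = 5 → F; lat ⌊130.26069/10⌋ = 13 → N.
Square (2°×1°, digits 0–9): lon ⌊4.70703/2⌋ = 2; lat ⌊0.26069/1⌋ = 0.
Subsquare (5′×2.5′, letters a–x): lon ⌊0.70703/0.0833333⌋ = 8 → i; lat ⌊0.26069/0.0416667⌋ = 6 → g.
Extended square (30″×15″, digits 0–9): lon ⌊0.04037/0.00833333⌋ = 4; lat ⌊0.01069/0.00416667⌋ = 2.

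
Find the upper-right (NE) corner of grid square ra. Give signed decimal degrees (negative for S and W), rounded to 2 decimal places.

-80.00, 180.00

Field R=17, A=0: +17·20° lon, +0·10° lat → SW at lon 160°, lat -90°.
Cell spans 20° lon × 10° lat. NE corner is SW corner plus one full cell.
latitude -80.00, longitude 180.00.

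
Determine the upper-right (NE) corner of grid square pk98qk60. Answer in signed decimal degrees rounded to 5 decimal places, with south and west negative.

Field P=15, K=10: +15·20° lon, +10·10° lat → SW at lon 120°, lat 10°.
Square 9, 8: +9·2° lon, +8·1° lat → SW at lon 138°, lat 18°.
Subsquare q=16, k=10: +16·0.0833333° lon, +10·0.0416667° lat → SW at lon 139.333°, lat 18.4167°.
Extended square 6, 0: +6·0.00833333° lon, +0·0.00416667° lat → SW at lon 139.383°, lat 18.4167°.
Cell spans 0.00833333° lon × 0.00416667° lat. NE corner is SW corner plus one full cell.
latitude 18.42083, longitude 139.39167.

18.42083, 139.39167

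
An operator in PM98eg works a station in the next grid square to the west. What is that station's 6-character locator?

PM98dg

Longitude subsquare e = 4; −1 → 3 = d.
The latitude characters are unchanged.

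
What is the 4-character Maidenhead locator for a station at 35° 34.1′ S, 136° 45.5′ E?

PF84

Shift to the Maidenhead origin (180°W, 90°S): lon 316.76, lat 54.43.
Field: 316.76/20 → 15 → P, 54.43/10 → 5 → F; chars PF.
Square: 16.76/2 → 8, 4.43/1 → 4; chars 84.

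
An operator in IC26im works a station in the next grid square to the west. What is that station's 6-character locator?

IC26hm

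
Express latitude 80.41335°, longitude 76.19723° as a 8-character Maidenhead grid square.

Shift to the Maidenhead origin (180°W, 90°S): lon 256.19723, lat 170.41335.
Field: 256.19723/20 → 12 → M, 170.41335/10 → 17 → R; chars MR.
Square: 16.19723/2 → 8, 0.41335/1 → 0; chars 80.
Subsquare: 0.19723/0.0833333 → 2 → c, 0.41335/0.0416667 → 9 → j; chars cj.
Extended square: 0.03056/0.00833333 → 3, 0.03835/0.00416667 → 9; chars 39.

MR80cj39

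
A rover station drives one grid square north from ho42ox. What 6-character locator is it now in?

HO43oa

Latitude subsquare x = 23; +1 → 24, wraps to 0 = a, carry into square.
Latitude square 2; +1 → 3.
The longitude characters are unchanged.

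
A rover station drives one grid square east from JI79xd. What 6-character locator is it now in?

JI89ad

Longitude subsquare x = 23; +1 → 24, wraps to 0 = a, carry into square.
Longitude square 7; +1 → 8.
The latitude characters are unchanged.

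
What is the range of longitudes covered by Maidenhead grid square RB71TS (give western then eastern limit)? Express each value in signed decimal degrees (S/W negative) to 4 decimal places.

Field R=17, B=1: +17·20° lon, +1·10° lat → SW at lon 160°, lat -80°.
Square 7, 1: +7·2° lon, +1·1° lat → SW at lon 174°, lat -79°.
Subsquare t=19, s=18: +19·0.0833333° lon, +18·0.0416667° lat → SW at lon 175.583°, lat -78.25°.
Cell spans 0.0833333° lon × 0.0416667° lat.
west 175.5833, east 175.6667.

175.5833, 175.6667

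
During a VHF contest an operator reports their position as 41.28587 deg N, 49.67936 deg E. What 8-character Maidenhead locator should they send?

LN41ug18

Shift to the Maidenhead origin (180°W, 90°S): lon 229.67936, lat 131.28587.
Field: lon ⌊229.67936/20⌋ = 11 → L; lat ⌊131.28587/10⌋ = 13 → N.
Square: lon ⌊9.67936/2⌋ = 4; lat ⌊1.28587/1⌋ = 1.
Subsquare: lon ⌊1.67936/0.0833333⌋ = 20 → u; lat ⌊0.28587/0.0416667⌋ = 6 → g.
Extended square: lon ⌊0.01269/0.00833333⌋ = 1; lat ⌊0.03587/0.00416667⌋ = 8.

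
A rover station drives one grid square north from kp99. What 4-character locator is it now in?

Latitude square 9; +1 → 10, wraps to 0, carry into field.
Latitude field P = 15; +1 → 16 = Q.
The longitude characters are unchanged.

KQ90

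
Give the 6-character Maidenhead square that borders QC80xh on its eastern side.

Longitude subsquare x = 23; +1 → 24, wraps to 0 = a, carry into square.
Longitude square 8; +1 → 9.
The latitude characters are unchanged.

QC90ah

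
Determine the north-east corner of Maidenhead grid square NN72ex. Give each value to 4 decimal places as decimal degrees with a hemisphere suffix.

Field N=13, N=13: +13·20° lon, +13·10° lat → SW at lon 80°, lat 40°.
Square 7, 2: +7·2° lon, +2·1° lat → SW at lon 94°, lat 42°.
Subsquare e=4, x=23: +4·0.0833333° lon, +23·0.0416667° lat → SW at lon 94.3333°, lat 42.9583°.
Cell spans 0.0833333° lon × 0.0416667° lat. NE corner is SW corner plus one full cell.
latitude 43.0000° N, longitude 94.4167° E.

43.0000° N, 94.4167° E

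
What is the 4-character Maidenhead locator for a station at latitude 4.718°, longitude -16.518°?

IJ14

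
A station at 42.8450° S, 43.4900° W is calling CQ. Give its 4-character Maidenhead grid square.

GE87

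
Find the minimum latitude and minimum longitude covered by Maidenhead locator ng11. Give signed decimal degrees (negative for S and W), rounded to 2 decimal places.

-29.00, 82.00

Field N=13, G=6: +13·20° lon, +6·10° lat → SW at lon 80°, lat -30°.
Square 1, 1: +1·2° lon, +1·1° lat → SW at lon 82°, lat -29°.
latitude -29.00, longitude 82.00.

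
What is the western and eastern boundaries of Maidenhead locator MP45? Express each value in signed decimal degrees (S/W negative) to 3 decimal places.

68.000, 70.000

Field M=12, P=15: +12·20° lon, +15·10° lat → SW at lon 60°, lat 60°.
Square 4, 5: +4·2° lon, +5·1° lat → SW at lon 68°, lat 65°.
Cell spans 2° lon × 1° lat.
west 68.000, east 70.000.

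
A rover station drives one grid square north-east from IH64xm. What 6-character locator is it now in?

IH74an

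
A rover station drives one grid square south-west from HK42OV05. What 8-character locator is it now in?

Longitude extended square 0; −1 → -1, wraps to 9, carry into subsquare.
Longitude subsquare o = 14; −1 → 13 = n.
Latitude extended square 5; −1 → 4.

HK42nv94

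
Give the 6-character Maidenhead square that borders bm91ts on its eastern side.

BM91us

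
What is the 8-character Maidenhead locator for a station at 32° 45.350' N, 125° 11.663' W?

CM72js61

Add 180° to longitude and 90° to latitude: 54.80562, 122.75583.
Field (20°×10°, letters A–R): lon ⌊54.80562/20⌋ = 2 → C; lat ⌊122.75583/10⌋ = 12 → M.
Square (2°×1°, digits 0–9): lon ⌊14.80562/2⌋ = 7; lat ⌊2.75583/1⌋ = 2.
Subsquare (5′×2.5′, letters a–x): lon ⌊0.80562/0.0833333⌋ = 9 → j; lat ⌊0.75583/0.0416667⌋ = 18 → s.
Extended square (30″×15″, digits 0–9): lon ⌊0.05562/0.00833333⌋ = 6; lat ⌊0.00583/0.00416667⌋ = 1.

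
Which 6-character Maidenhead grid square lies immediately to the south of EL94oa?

EL93ox

Latitude subsquare a = 0; −1 → -1, wraps to 23 = x, carry into square.
Latitude square 4; −1 → 3.
The longitude characters are unchanged.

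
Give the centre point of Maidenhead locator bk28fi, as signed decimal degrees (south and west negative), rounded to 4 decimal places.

18.3542, -155.5417

Field B=1, K=10: +1·20° lon, +10·10° lat → SW at lon -160°, lat 10°.
Square 2, 8: +2·2° lon, +8·1° lat → SW at lon -156°, lat 18°.
Subsquare f=5, i=8: +5·0.0833333° lon, +8·0.0416667° lat → SW at lon -155.583°, lat 18.3333°.
Cell spans 0.0833333° lon × 0.0416667° lat. Centre is SW corner plus half of each.
latitude 18.3542, longitude -155.5417.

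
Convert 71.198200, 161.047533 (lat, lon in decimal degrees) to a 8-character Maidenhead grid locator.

Shift to the Maidenhead origin (180°W, 90°S): lon 341.04753, lat 161.19820.
Field: lon ⌊341.04753/20⌋ = 17 → R; lat ⌊161.19820/10⌋ = 16 → Q.
Square: lon ⌊1.04753/2⌋ = 0; lat ⌊1.19820/1⌋ = 1.
Subsquare: lon ⌊1.04753/0.0833333⌋ = 12 → m; lat ⌊0.19820/0.0416667⌋ = 4 → e.
Extended square: lon ⌊0.04753/0.00833333⌋ = 5; lat ⌊0.03153/0.00416667⌋ = 7.

RQ01me57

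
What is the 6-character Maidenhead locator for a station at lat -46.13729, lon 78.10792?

ME93bu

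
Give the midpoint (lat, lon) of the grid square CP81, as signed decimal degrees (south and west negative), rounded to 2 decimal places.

Field C=2, P=15: +2·20° lon, +15·10° lat → SW at lon -140°, lat 60°.
Square 8, 1: +8·2° lon, +1·1° lat → SW at lon -124°, lat 61°.
Cell spans 2° lon × 1° lat. Centre is SW corner plus half of each.
latitude 61.50, longitude -123.00.

61.50, -123.00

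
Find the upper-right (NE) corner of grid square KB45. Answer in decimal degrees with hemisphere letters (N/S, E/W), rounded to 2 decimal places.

Field K=10, B=1: +10·20° lon, +1·10° lat → SW at lon 20°, lat -80°.
Square 4, 5: +4·2° lon, +5·1° lat → SW at lon 28°, lat -75°.
Cell spans 2° lon × 1° lat. NE corner is SW corner plus one full cell.
latitude 74.00° S, longitude 30.00° E.

74.00° S, 30.00° E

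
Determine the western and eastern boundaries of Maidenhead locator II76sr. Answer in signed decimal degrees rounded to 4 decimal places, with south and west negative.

Field I=8, I=8: +8·20° lon, +8·10° lat → SW at lon -20°, lat -10°.
Square 7, 6: +7·2° lon, +6·1° lat → SW at lon -6°, lat -4°.
Subsquare s=18, r=17: +18·0.0833333° lon, +17·0.0416667° lat → SW at lon -4.5°, lat -3.29167°.
Cell spans 0.0833333° lon × 0.0416667° lat.
west -4.5000, east -4.4167.

-4.5000, -4.4167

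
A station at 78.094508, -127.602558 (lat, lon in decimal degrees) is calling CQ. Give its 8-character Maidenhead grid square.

CQ68ec72

Offset from 180°W / 90°S: lon 52.39744°, lat 168.09451°.
Field (20°×10°, letters A–R): lon ⌊52.39744/20⌋ = 2 → C; lat ⌊168.09451/10⌋ = 16 → Q.
Square (2°×1°, digits 0–9): lon ⌊12.39744/2⌋ = 6; lat ⌊8.09451/1⌋ = 8.
Subsquare (5′×2.5′, letters a–x): lon ⌊0.39744/0.0833333⌋ = 4 → e; lat ⌊0.09451/0.0416667⌋ = 2 → c.
Extended square (30″×15″, digits 0–9): lon ⌊0.06411/0.00833333⌋ = 7; lat ⌊0.01117/0.00416667⌋ = 2.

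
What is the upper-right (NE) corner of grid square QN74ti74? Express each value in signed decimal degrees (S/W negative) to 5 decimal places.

44.35417, 155.65000

Field Q=16, N=13: +16·20° lon, +13·10° lat → SW at lon 140°, lat 40°.
Square 7, 4: +7·2° lon, +4·1° lat → SW at lon 154°, lat 44°.
Subsquare t=19, i=8: +19·0.0833333° lon, +8·0.0416667° lat → SW at lon 155.583°, lat 44.3333°.
Extended square 7, 4: +7·0.00833333° lon, +4·0.00416667° lat → SW at lon 155.642°, lat 44.35°.
Cell spans 0.00833333° lon × 0.00416667° lat. NE corner is SW corner plus one full cell.
latitude 44.35417, longitude 155.65000.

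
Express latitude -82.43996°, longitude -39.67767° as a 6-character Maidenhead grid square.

Offset from 180°W / 90°S: lon 140.3223°, lat 7.5600°.
Field: 140.3223/20 → 7 → H, 7.5600/10 → 0 → A; chars HA.
Square: 0.3223/2 → 0, 7.5600/1 → 7; chars 07.
Subsquare: 0.3223/0.0833333 → 3 → d, 0.5600/0.0416667 → 13 → n; chars dn.

HA07dn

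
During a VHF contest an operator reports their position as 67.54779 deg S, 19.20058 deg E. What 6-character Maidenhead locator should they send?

Offset from 180°W / 90°S: lon 199.2006°, lat 22.4522°.
Field (20°×10°, letters A–R): 199.2006/20 → 9 → J, 22.4522/10 → 2 → C; chars JC.
Square (2°×1°, digits 0–9): 19.2006/2 → 9, 2.4522/1 → 2; chars 92.
Subsquare (5′×2.5′, letters a–x): 1.2006/0.0833333 → 14 → o, 0.4522/0.0416667 → 10 → k; chars ok.

JC92ok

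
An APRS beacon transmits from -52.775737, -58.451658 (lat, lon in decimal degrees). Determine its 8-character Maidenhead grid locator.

GD07sf53

Add 180° to longitude and 90° to latitude: 121.54834, 37.22426.
Field: lon ⌊121.54834/20⌋ = 6 → G; lat ⌊37.22426/10⌋ = 3 → D.
Square: lon ⌊1.54834/2⌋ = 0; lat ⌊7.22426/1⌋ = 7.
Subsquare: lon ⌊1.54834/0.0833333⌋ = 18 → s; lat ⌊0.22426/0.0416667⌋ = 5 → f.
Extended square: lon ⌊0.04834/0.00833333⌋ = 5; lat ⌊0.01593/0.00416667⌋ = 3.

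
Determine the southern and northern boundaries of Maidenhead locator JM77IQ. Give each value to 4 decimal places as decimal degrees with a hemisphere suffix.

Field J=9, M=12: +9·20° lon, +12·10° lat → SW at lon 0°, lat 30°.
Square 7, 7: +7·2° lon, +7·1° lat → SW at lon 14°, lat 37°.
Subsquare i=8, q=16: +8·0.0833333° lon, +16·0.0416667° lat → SW at lon 14.6667°, lat 37.6667°.
Cell spans 0.0833333° lon × 0.0416667° lat.
south 37.6667° N, north 37.7083° N.

37.6667° N, 37.7083° N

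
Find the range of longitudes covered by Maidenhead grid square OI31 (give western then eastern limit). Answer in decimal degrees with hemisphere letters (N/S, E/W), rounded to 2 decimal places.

106.00° E, 108.00° E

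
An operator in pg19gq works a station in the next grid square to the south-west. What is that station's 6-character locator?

PG19fp

Longitude subsquare g = 6; −1 → 5 = f.
Latitude subsquare q = 16; −1 → 15 = p.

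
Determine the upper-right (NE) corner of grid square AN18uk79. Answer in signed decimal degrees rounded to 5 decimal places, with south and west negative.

48.45833, -176.26667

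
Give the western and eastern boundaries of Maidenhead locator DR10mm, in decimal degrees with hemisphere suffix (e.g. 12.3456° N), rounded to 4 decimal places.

Field D=3, R=17: +3·20° lon, +17·10° lat → SW at lon -120°, lat 80°.
Square 1, 0: +1·2° lon, +0·1° lat → SW at lon -118°, lat 80°.
Subsquare m=12, m=12: +12·0.0833333° lon, +12·0.0416667° lat → SW at lon -117°, lat 80.5°.
Cell spans 0.0833333° lon × 0.0416667° lat.
west 117.0000° W, east 116.9167° W.

117.0000° W, 116.9167° W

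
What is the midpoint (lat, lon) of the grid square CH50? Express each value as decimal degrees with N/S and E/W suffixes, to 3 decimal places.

19.500° S, 129.000° W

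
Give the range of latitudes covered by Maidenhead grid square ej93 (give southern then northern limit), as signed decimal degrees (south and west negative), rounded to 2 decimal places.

3.00, 4.00

Field E=4, J=9: +4·20° lon, +9·10° lat → SW at lon -100°, lat 0°.
Square 9, 3: +9·2° lon, +3·1° lat → SW at lon -82°, lat 3°.
Cell spans 2° lon × 1° lat.
south 3.00, north 4.00.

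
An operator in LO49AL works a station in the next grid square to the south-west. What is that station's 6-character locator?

LO39xk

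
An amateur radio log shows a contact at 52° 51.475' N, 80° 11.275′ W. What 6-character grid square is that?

EO92vu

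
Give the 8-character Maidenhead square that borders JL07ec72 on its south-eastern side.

Longitude extended square 7; +1 → 8.
Latitude extended square 2; −1 → 1.

JL07ec81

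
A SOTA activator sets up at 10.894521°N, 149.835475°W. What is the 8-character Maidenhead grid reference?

BK50bv94

Add 180° to longitude and 90° to latitude: 30.16452, 100.89452.
Field: lon ⌊30.16452/20⌋ = 1 → B; lat ⌊100.89452/10⌋ = 10 → K.
Square: lon ⌊10.16452/2⌋ = 5; lat ⌊0.89452/1⌋ = 0.
Subsquare: lon ⌊0.16452/0.0833333⌋ = 1 → b; lat ⌊0.89452/0.0416667⌋ = 21 → v.
Extended square: lon ⌊0.08119/0.00833333⌋ = 9; lat ⌊0.01952/0.00416667⌋ = 4.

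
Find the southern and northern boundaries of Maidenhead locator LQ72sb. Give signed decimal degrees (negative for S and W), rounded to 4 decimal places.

Field L=11, Q=16: +11·20° lon, +16·10° lat → SW at lon 40°, lat 70°.
Square 7, 2: +7·2° lon, +2·1° lat → SW at lon 54°, lat 72°.
Subsquare s=18, b=1: +18·0.0833333° lon, +1·0.0416667° lat → SW at lon 55.5°, lat 72.0417°.
Cell spans 0.0833333° lon × 0.0416667° lat.
south 72.0417, north 72.0833.

72.0417, 72.0833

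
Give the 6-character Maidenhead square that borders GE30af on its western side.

GE20xf

Longitude subsquare a = 0; −1 → -1, wraps to 23 = x, carry into square.
Longitude square 3; −1 → 2.
The latitude characters are unchanged.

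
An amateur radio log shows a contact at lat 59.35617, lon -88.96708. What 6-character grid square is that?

Shift to the Maidenhead origin (180°W, 90°S): lon 91.0329, lat 149.3562.
Field: lon ⌊91.0329/20⌋ = 4 → E; lat ⌊149.3562/10⌋ = 14 → O.
Square: lon ⌊11.0329/2⌋ = 5; lat ⌊9.3562/1⌋ = 9.
Subsquare: lon ⌊1.0329/0.0833333⌋ = 12 → m; lat ⌊0.3562/0.0416667⌋ = 8 → i.

EO59mi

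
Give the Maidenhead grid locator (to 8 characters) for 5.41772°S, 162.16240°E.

RI14bn99

Offset from 180°W / 90°S: lon 342.16240°, lat 84.58228°.
Field: 342.16240/20 → 17 → R, 84.58228/10 → 8 → I; chars RI.
Square: 2.16240/2 → 1, 4.58228/1 → 4; chars 14.
Subsquare: 0.16240/0.0833333 → 1 → b, 0.58228/0.0416667 → 13 → n; chars bn.
Extended square: 0.07907/0.00833333 → 9, 0.04061/0.00416667 → 9; chars 99.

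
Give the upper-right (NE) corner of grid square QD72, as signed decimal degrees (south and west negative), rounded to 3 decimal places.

Field Q=16, D=3: +16·20° lon, +3·10° lat → SW at lon 140°, lat -60°.
Square 7, 2: +7·2° lon, +2·1° lat → SW at lon 154°, lat -58°.
Cell spans 2° lon × 1° lat. NE corner is SW corner plus one full cell.
latitude -57.000, longitude 156.000.

-57.000, 156.000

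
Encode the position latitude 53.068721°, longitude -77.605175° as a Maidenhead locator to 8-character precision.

Add 180° to longitude and 90° to latitude: 102.39482, 143.06872.
Field (20°×10°, letters A–R): 102.39482/20 → 5 → F, 143.06872/10 → 14 → O; chars FO.
Square (2°×1°, digits 0–9): 2.39482/2 → 1, 3.06872/1 → 3; chars 13.
Subsquare (5′×2.5′, letters a–x): 0.39482/0.0833333 → 4 → e, 0.06872/0.0416667 → 1 → b; chars eb.
Extended square (30″×15″, digits 0–9): 0.06149/0.00833333 → 7, 0.02705/0.00416667 → 6; chars 76.

FO13eb76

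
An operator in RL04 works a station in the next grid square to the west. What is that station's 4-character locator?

QL94

Longitude square 0; −1 → -1, wraps to 9, carry into field.
Longitude field R = 17; −1 → 16 = Q.
The latitude characters are unchanged.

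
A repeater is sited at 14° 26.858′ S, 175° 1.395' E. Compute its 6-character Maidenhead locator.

Add 180° to longitude and 90° to latitude: 355.0232, 75.5524.
Field: lon ⌊355.0232/20⌋ = 17 → R; lat ⌊75.5524/10⌋ = 7 → H.
Square: lon ⌊15.0232/2⌋ = 7; lat ⌊5.5524/1⌋ = 5.
Subsquare: lon ⌊1.0232/0.0833333⌋ = 12 → m; lat ⌊0.5524/0.0416667⌋ = 13 → n.

RH75mn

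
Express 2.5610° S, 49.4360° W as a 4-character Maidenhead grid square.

GI57

Shift to the Maidenhead origin (180°W, 90°S): lon 130.56, lat 87.44.
Field: 130.56/20 → 6 → G, 87.44/10 → 8 → I; chars GI.
Square: 10.56/2 → 5, 7.44/1 → 7; chars 57.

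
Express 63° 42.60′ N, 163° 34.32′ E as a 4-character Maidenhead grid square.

Add 180° to longitude and 90° to latitude: 343.57, 153.71.
Field: lon ⌊343.57/20⌋ = 17 → R; lat ⌊153.71/10⌋ = 15 → P.
Square: lon ⌊3.57/2⌋ = 1; lat ⌊3.71/1⌋ = 3.

RP13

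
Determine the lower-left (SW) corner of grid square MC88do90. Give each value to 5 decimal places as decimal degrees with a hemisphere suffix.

Field M=12, C=2: +12·20° lon, +2·10° lat → SW at lon 60°, lat -70°.
Square 8, 8: +8·2° lon, +8·1° lat → SW at lon 76°, lat -62°.
Subsquare d=3, o=14: +3·0.0833333° lon, +14·0.0416667° lat → SW at lon 76.25°, lat -61.4167°.
Extended square 9, 0: +9·0.00833333° lon, +0·0.00416667° lat → SW at lon 76.325°, lat -61.4167°.
latitude 61.41667° S, longitude 76.32500° E.

61.41667° S, 76.32500° E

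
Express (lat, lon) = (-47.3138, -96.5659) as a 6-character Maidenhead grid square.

EE12rq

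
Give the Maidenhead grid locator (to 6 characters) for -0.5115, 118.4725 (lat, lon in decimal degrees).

Add 180° to longitude and 90° to latitude: 298.4725, 89.4885.
Field (20°×10°, letters A–R): lon ⌊298.4725/20⌋ = 14 → O; lat ⌊89.4885/10⌋ = 8 → I.
Square (2°×1°, digits 0–9): lon ⌊18.4725/2⌋ = 9; lat ⌊9.4885/1⌋ = 9.
Subsquare (5′×2.5′, letters a–x): lon ⌊0.4725/0.0833333⌋ = 5 → f; lat ⌊0.4885/0.0416667⌋ = 11 → l.

OI99fl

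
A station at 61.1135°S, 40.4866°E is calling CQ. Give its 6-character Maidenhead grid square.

Add 180° to longitude and 90° to latitude: 220.4866, 28.8865.
Field: lon ⌊220.4866/20⌋ = 11 → L; lat ⌊28.8865/10⌋ = 2 → C.
Square: lon ⌊0.4866/2⌋ = 0; lat ⌊8.8865/1⌋ = 8.
Subsquare: lon ⌊0.4866/0.0833333⌋ = 5 → f; lat ⌊0.8865/0.0416667⌋ = 21 → v.

LC08fv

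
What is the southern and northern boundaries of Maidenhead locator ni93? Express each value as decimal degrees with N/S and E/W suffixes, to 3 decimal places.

Field N=13, I=8: +13·20° lon, +8·10° lat → SW at lon 80°, lat -10°.
Square 9, 3: +9·2° lon, +3·1° lat → SW at lon 98°, lat -7°.
Cell spans 2° lon × 1° lat.
south 7.000° S, north 6.000° S.

7.000° S, 6.000° S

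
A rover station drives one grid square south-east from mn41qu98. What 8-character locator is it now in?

Longitude extended square 9; +1 → 10, wraps to 0, carry into subsquare.
Longitude subsquare q = 16; +1 → 17 = r.
Latitude extended square 8; −1 → 7.

MN41ru07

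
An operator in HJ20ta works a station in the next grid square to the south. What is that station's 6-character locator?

Latitude subsquare a = 0; −1 → -1, wraps to 23 = x, carry into square.
Latitude square 0; −1 → -1, wraps to 9, carry into field.
Latitude field J = 9; −1 → 8 = I.
The longitude characters are unchanged.

HI29tx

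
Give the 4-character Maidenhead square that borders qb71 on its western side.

QB61

Longitude square 7; −1 → 6.
The latitude characters are unchanged.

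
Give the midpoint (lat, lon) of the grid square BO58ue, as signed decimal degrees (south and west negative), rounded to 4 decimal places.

Field B=1, O=14: +1·20° lon, +14·10° lat → SW at lon -160°, lat 50°.
Square 5, 8: +5·2° lon, +8·1° lat → SW at lon -150°, lat 58°.
Subsquare u=20, e=4: +20·0.0833333° lon, +4·0.0416667° lat → SW at lon -148.333°, lat 58.1667°.
Cell spans 0.0833333° lon × 0.0416667° lat. Centre is SW corner plus half of each.
latitude 58.1875, longitude -148.2917.

58.1875, -148.2917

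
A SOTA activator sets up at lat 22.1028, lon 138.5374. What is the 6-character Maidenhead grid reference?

PL92gc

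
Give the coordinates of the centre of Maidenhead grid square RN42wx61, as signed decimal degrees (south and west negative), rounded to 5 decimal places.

Field R=17, N=13: +17·20° lon, +13·10° lat → SW at lon 160°, lat 40°.
Square 4, 2: +4·2° lon, +2·1° lat → SW at lon 168°, lat 42°.
Subsquare w=22, x=23: +22·0.0833333° lon, +23·0.0416667° lat → SW at lon 169.833°, lat 42.9583°.
Extended square 6, 1: +6·0.00833333° lon, +1·0.00416667° lat → SW at lon 169.883°, lat 42.9625°.
Cell spans 0.00833333° lon × 0.00416667° lat. Centre is SW corner plus half of each.
latitude 42.96458, longitude 169.88750.

42.96458, 169.88750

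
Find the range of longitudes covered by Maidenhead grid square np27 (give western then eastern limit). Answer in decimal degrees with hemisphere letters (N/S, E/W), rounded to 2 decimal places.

Field N=13, P=15: +13·20° lon, +15·10° lat → SW at lon 80°, lat 60°.
Square 2, 7: +2·2° lon, +7·1° lat → SW at lon 84°, lat 67°.
Cell spans 2° lon × 1° lat.
west 84.00° E, east 86.00° E.

84.00° E, 86.00° E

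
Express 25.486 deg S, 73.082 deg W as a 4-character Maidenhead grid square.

FG34

Add 180° to longitude and 90° to latitude: 106.92, 64.51.
Field: lon ⌊106.92/20⌋ = 5 → F; lat ⌊64.51/10⌋ = 6 → G.
Square: lon ⌊6.92/2⌋ = 3; lat ⌊4.51/1⌋ = 4.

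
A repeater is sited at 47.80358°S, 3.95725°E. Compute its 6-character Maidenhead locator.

JE12xe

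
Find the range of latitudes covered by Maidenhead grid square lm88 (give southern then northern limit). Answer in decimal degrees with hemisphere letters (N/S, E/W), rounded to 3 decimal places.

38.000° N, 39.000° N

Field L=11, M=12: +11·20° lon, +12·10° lat → SW at lon 40°, lat 30°.
Square 8, 8: +8·2° lon, +8·1° lat → SW at lon 56°, lat 38°.
Cell spans 2° lon × 1° lat.
south 38.000° N, north 39.000° N.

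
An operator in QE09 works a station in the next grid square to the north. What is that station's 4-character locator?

Latitude square 9; +1 → 10, wraps to 0, carry into field.
Latitude field E = 4; +1 → 5 = F.
The longitude characters are unchanged.

QF00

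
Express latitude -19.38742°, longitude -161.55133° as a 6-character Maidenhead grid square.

AH90fo

Offset from 180°W / 90°S: lon 18.4487°, lat 70.6126°.
Field: lon ⌊18.4487/20⌋ = 0 → A; lat ⌊70.6126/10⌋ = 7 → H.
Square: lon ⌊18.4487/2⌋ = 9; lat ⌊0.6126/1⌋ = 0.
Subsquare: lon ⌊0.4487/0.0833333⌋ = 5 → f; lat ⌊0.6126/0.0416667⌋ = 14 → o.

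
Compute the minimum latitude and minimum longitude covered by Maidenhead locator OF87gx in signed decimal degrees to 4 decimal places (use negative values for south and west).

Field O=14, F=5: +14·20° lon, +5·10° lat → SW at lon 100°, lat -40°.
Square 8, 7: +8·2° lon, +7·1° lat → SW at lon 116°, lat -33°.
Subsquare g=6, x=23: +6·0.0833333° lon, +23·0.0416667° lat → SW at lon 116.5°, lat -32.0417°.
latitude -32.0417, longitude 116.5000.

-32.0417, 116.5000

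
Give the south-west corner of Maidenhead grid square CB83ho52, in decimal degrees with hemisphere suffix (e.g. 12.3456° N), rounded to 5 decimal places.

76.40833° S, 123.37500° W

Field C=2, B=1: +2·20° lon, +1·10° lat → SW at lon -140°, lat -80°.
Square 8, 3: +8·2° lon, +3·1° lat → SW at lon -124°, lat -77°.
Subsquare h=7, o=14: +7·0.0833333° lon, +14·0.0416667° lat → SW at lon -123.417°, lat -76.4167°.
Extended square 5, 2: +5·0.00833333° lon, +2·0.00416667° lat → SW at lon -123.375°, lat -76.4083°.
latitude 76.40833° S, longitude 123.37500° W.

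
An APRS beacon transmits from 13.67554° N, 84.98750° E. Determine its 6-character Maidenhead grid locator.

Shift to the Maidenhead origin (180°W, 90°S): lon 264.9875, lat 103.6755.
Field: lon ⌊264.9875/20⌋ = 13 → N; lat ⌊103.6755/10⌋ = 10 → K.
Square: lon ⌊4.9875/2⌋ = 2; lat ⌊3.6755/1⌋ = 3.
Subsquare: lon ⌊0.9875/0.0833333⌋ = 11 → l; lat ⌊0.6755/0.0416667⌋ = 16 → q.

NK23lq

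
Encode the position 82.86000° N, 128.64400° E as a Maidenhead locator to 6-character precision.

PR42hu

Offset from 180°W / 90°S: lon 308.6440°, lat 172.8600°.
Field: lon ⌊308.6440/20⌋ = 15 → P; lat ⌊172.8600/10⌋ = 17 → R.
Square: lon ⌊8.6440/2⌋ = 4; lat ⌊2.8600/1⌋ = 2.
Subsquare: lon ⌊0.6440/0.0833333⌋ = 7 → h; lat ⌊0.8600/0.0416667⌋ = 20 → u.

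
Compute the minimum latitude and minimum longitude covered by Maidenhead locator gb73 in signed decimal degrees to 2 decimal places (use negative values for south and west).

-77.00, -46.00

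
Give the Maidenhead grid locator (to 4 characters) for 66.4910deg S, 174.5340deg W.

AC23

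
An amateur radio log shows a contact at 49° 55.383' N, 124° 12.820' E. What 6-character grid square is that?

Offset from 180°W / 90°S: lon 304.2137°, lat 139.9230°.
Field: 304.2137/20 → 15 → P, 139.9230/10 → 13 → N; chars PN.
Square: 4.2137/2 → 2, 9.9230/1 → 9; chars 29.
Subsquare: 0.2137/0.0833333 → 2 → c, 0.9230/0.0416667 → 22 → w; chars cw.

PN29cw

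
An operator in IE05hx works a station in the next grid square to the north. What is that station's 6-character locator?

Latitude subsquare x = 23; +1 → 24, wraps to 0 = a, carry into square.
Latitude square 5; +1 → 6.
The longitude characters are unchanged.

IE06ha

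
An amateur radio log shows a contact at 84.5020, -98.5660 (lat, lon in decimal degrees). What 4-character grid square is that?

Add 180° to longitude and 90° to latitude: 81.43, 174.50.
Field: 81.43/20 → 4 → E, 174.50/10 → 17 → R; chars ER.
Square: 1.43/2 → 0, 4.50/1 → 4; chars 04.

ER04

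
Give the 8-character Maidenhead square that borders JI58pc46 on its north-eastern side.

Longitude extended square 4; +1 → 5.
Latitude extended square 6; +1 → 7.

JI58pc57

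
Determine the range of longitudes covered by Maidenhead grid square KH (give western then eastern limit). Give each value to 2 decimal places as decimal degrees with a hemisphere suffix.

20.00° E, 40.00° E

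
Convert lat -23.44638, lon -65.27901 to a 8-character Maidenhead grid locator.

Shift to the Maidenhead origin (180°W, 90°S): lon 114.72099, lat 66.55362.
Field (20°×10°, letters A–R): lon ⌊114.72099/20⌋ = 5 → F; lat ⌊66.55362/10⌋ = 6 → G.
Square (2°×1°, digits 0–9): lon ⌊14.72099/2⌋ = 7; lat ⌊6.55362/1⌋ = 6.
Subsquare (5′×2.5′, letters a–x): lon ⌊0.72099/0.0833333⌋ = 8 → i; lat ⌊0.55362/0.0416667⌋ = 13 → n.
Extended square (30″×15″, digits 0–9): lon ⌊0.05432/0.00833333⌋ = 6; lat ⌊0.01195/0.00416667⌋ = 2.

FG76in62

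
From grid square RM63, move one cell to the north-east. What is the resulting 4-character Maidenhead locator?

Longitude square 6; +1 → 7.
Latitude square 3; +1 → 4.

RM74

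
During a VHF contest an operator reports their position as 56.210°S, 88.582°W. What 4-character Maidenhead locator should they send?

ED53

Offset from 180°W / 90°S: lon 91.42°, lat 33.79°.
Field: 91.42/20 → 4 → E, 33.79/10 → 3 → D; chars ED.
Square: 11.42/2 → 5, 3.79/1 → 3; chars 53.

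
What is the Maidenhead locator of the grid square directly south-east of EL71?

EL80

Longitude square 7; +1 → 8.
Latitude square 1; −1 → 0.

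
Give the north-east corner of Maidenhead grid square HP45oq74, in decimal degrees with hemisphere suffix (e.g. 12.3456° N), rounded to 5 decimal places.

65.68750° N, 30.76667° W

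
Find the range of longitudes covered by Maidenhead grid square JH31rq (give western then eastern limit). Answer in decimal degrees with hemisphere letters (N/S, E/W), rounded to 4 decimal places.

Field J=9, H=7: +9·20° lon, +7·10° lat → SW at lon 0°, lat -20°.
Square 3, 1: +3·2° lon, +1·1° lat → SW at lon 6°, lat -19°.
Subsquare r=17, q=16: +17·0.0833333° lon, +16·0.0416667° lat → SW at lon 7.41667°, lat -18.3333°.
Cell spans 0.0833333° lon × 0.0416667° lat.
west 7.4167° E, east 7.5000° E.

7.4167° E, 7.5000° E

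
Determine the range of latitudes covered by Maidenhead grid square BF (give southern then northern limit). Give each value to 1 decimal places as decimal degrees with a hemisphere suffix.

40.0° S, 30.0° S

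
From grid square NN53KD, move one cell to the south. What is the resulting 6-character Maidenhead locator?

Latitude subsquare d = 3; −1 → 2 = c.
The longitude characters are unchanged.

NN53kc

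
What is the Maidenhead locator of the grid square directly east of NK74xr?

NK84ar

Longitude subsquare x = 23; +1 → 24, wraps to 0 = a, carry into square.
Longitude square 7; +1 → 8.
The latitude characters are unchanged.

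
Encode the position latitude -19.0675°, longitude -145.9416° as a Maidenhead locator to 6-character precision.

BH70aw

Add 180° to longitude and 90° to latitude: 34.0584, 70.9325.
Field: 34.0584/20 → 1 → B, 70.9325/10 → 7 → H; chars BH.
Square: 14.0584/2 → 7, 0.9325/1 → 0; chars 70.
Subsquare: 0.0584/0.0833333 → 0 → a, 0.9325/0.0416667 → 22 → w; chars aw.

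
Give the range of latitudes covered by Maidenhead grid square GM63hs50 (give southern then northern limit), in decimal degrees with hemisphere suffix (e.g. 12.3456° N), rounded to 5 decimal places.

33.75000° N, 33.75417° N

Field G=6, M=12: +6·20° lon, +12·10° lat → SW at lon -60°, lat 30°.
Square 6, 3: +6·2° lon, +3·1° lat → SW at lon -48°, lat 33°.
Subsquare h=7, s=18: +7·0.0833333° lon, +18·0.0416667° lat → SW at lon -47.4167°, lat 33.75°.
Extended square 5, 0: +5·0.00833333° lon, +0·0.00416667° lat → SW at lon -47.375°, lat 33.75°.
Cell spans 0.00833333° lon × 0.00416667° lat.
south 33.75000° N, north 33.75417° N.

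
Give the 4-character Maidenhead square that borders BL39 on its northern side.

Latitude square 9; +1 → 10, wraps to 0, carry into field.
Latitude field L = 11; +1 → 12 = M.
The longitude characters are unchanged.

BM30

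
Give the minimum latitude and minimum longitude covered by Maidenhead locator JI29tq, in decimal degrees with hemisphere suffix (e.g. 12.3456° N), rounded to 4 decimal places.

0.3333° S, 5.5833° E

Field J=9, I=8: +9·20° lon, +8·10° lat → SW at lon 0°, lat -10°.
Square 2, 9: +2·2° lon, +9·1° lat → SW at lon 4°, lat -1°.
Subsquare t=19, q=16: +19·0.0833333° lon, +16·0.0416667° lat → SW at lon 5.58333°, lat -0.333333°.
latitude 0.3333° S, longitude 5.5833° E.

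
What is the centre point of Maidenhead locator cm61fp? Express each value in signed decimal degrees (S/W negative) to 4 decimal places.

Field C=2, M=12: +2·20° lon, +12·10° lat → SW at lon -140°, lat 30°.
Square 6, 1: +6·2° lon, +1·1° lat → SW at lon -128°, lat 31°.
Subsquare f=5, p=15: +5·0.0833333° lon, +15·0.0416667° lat → SW at lon -127.583°, lat 31.625°.
Cell spans 0.0833333° lon × 0.0416667° lat. Centre is SW corner plus half of each.
latitude 31.6458, longitude -127.5417.

31.6458, -127.5417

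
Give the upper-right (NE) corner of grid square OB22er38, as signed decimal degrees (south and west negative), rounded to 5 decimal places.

-77.25417, 104.36667

Field O=14, B=1: +14·20° lon, +1·10° lat → SW at lon 100°, lat -80°.
Square 2, 2: +2·2° lon, +2·1° lat → SW at lon 104°, lat -78°.
Subsquare e=4, r=17: +4·0.0833333° lon, +17·0.0416667° lat → SW at lon 104.333°, lat -77.2917°.
Extended square 3, 8: +3·0.00833333° lon, +8·0.00416667° lat → SW at lon 104.358°, lat -77.2583°.
Cell spans 0.00833333° lon × 0.00416667° lat. NE corner is SW corner plus one full cell.
latitude -77.25417, longitude 104.36667.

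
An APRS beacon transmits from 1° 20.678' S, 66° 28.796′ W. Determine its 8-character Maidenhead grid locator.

Offset from 180°W / 90°S: lon 113.52007°, lat 88.65537°.
Field: 113.52007/20 → 5 → F, 88.65537/10 → 8 → I; chars FI.
Square: 13.52007/2 → 6, 8.65537/1 → 8; chars 68.
Subsquare: 1.52007/0.0833333 → 18 → s, 0.65537/0.0416667 → 15 → p; chars sp.
Extended square: 0.02007/0.00833333 → 2, 0.03037/0.00416667 → 7; chars 27.

FI68sp27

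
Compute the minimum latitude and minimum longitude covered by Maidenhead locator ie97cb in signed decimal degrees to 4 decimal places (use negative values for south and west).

-42.9583, -1.8333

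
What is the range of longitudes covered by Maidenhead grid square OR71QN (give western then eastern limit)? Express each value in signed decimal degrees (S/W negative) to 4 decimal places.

115.3333, 115.4167

Field O=14, R=17: +14·20° lon, +17·10° lat → SW at lon 100°, lat 80°.
Square 7, 1: +7·2° lon, +1·1° lat → SW at lon 114°, lat 81°.
Subsquare q=16, n=13: +16·0.0833333° lon, +13·0.0416667° lat → SW at lon 115.333°, lat 81.5417°.
Cell spans 0.0833333° lon × 0.0416667° lat.
west 115.3333, east 115.4167.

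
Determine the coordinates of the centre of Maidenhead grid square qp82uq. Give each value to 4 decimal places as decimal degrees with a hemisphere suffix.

62.6875° N, 157.7083° E

Field Q=16, P=15: +16·20° lon, +15·10° lat → SW at lon 140°, lat 60°.
Square 8, 2: +8·2° lon, +2·1° lat → SW at lon 156°, lat 62°.
Subsquare u=20, q=16: +20·0.0833333° lon, +16·0.0416667° lat → SW at lon 157.667°, lat 62.6667°.
Cell spans 0.0833333° lon × 0.0416667° lat. Centre is SW corner plus half of each.
latitude 62.6875° N, longitude 157.7083° E.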